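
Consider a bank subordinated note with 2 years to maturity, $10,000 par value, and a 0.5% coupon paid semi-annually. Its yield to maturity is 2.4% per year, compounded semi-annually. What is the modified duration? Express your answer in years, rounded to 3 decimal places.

1.969 years

Periodic yield y = 0.012. First find Macaulay duration:
  t   CF        PV=CF/(1+0.012)^t    t·PV
  1        25.00        24.7036        24.7036
  2        25.00        24.4106        48.8213
  3        25.00        24.1212        72.3635
  4    10,025.00     9,557.8967    38,231.5867
  Σ                  9,631.1320    38,377.4750
P = 9,631.1320; Macaulay duration = 38,377.4750 / 9,631.1320 = 3.98473 half-year periods = 1.99237 years.
Modified duration = D_Mac / (1 + y) = 1.99237 / 1.012 = 1.96874 years.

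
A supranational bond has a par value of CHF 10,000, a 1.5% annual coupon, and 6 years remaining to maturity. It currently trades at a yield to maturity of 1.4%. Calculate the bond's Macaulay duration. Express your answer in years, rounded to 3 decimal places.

Periodic yield y = 0.014. Discount each cash flow and weight by its year:
  t   CF        PV=CF/(1+0.014)^t    t·PV
  1       150.00       147.9290       147.9290
  2       150.00       145.8866       291.7732
  3       150.00       143.8724       431.6171
  4       150.00       141.8860       567.5439
  5       150.00       139.9270       699.6349
  6    10,150.00     9,337.6655    56,025.9930
  Σ                 10,057.1664    58,164.4911
Price P = Σ PV = 10,057.1664.
Macaulay duration = Σ(t·PV) / P = 58,164.4911 / 10,057.1664 = 5.78339 years.

5.783 years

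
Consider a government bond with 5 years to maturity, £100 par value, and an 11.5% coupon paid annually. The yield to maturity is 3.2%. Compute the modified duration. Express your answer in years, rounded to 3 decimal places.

Periodic yield y = 0.032. First find Macaulay duration:
  t   CF        PV=CF/(1+0.032)^t    t·PV
  1        11.50        11.1434        11.1434
  2        11.50        10.7979        21.5958
  3        11.50        10.4631        31.3892
  4        11.50        10.1386        40.5545
  5       111.50        95.2525       476.2625
  Σ                    137.7955       580.9453
P = 137.7955; Macaulay duration = 580.9453 / 137.7955 = 4.21600 years.
Modified duration = D_Mac / (1 + y) = 4.21600 / 1.032 = 4.08527 years.

4.085 years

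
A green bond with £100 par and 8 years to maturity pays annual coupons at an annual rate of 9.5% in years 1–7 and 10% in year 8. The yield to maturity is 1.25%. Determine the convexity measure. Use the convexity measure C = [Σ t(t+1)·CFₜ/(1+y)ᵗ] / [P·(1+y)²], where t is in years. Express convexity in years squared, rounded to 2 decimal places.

51.87

With y = 0.0125:
  t   CF        PV=CF/(1+0.0125)^t    t·PV        t(t+1)·PV
  1         9.50         9.3827         9.3827          18.7654
  2         9.50         9.2669        18.5338          55.6013
  3         9.50         9.1525        27.4574         109.8297
  4         9.50         9.0395        36.1579         180.7896
  5         9.50         8.9279        44.6394         267.8365
  6         9.50         8.8177        52.9060         370.3418
  7         9.50         8.7088        60.9616         487.6929
  8       110.00        99.5938       796.7506       7,170.7557
  Σ                    162.8897     1,046.7894       8,661.6128
P = 162.8897.
Convexity = Σ t(t+1)·PV / [P·(1+y)²] = 8,661.6128 / (162.8897 × 1.025156) = 51.86985.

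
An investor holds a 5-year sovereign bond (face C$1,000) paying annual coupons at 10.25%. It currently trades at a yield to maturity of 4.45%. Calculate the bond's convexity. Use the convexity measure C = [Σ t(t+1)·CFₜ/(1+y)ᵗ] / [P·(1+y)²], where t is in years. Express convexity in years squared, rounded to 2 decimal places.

With y = 0.0445:
  t   CF        PV=CF/(1+0.0445)^t    t·PV        t(t+1)·PV
  1       102.50        98.1331        98.1331         196.2662
  2       102.50        93.9522       187.9044         563.7132
  3       102.50        89.9495       269.8484       1,079.3935
  4       102.50        86.1172       344.4689       1,722.3447
  5     1,102.50       886.8218     4,434.1092      26,604.6550
  Σ                  1,254.9738     5,334.4640      30,166.3726
P = 1,254.9738.
Convexity = Σ t(t+1)·PV / [P·(1+y)²] = 30,166.3726 / (1,254.9738 × 1.090980) = 22.03289.

22.03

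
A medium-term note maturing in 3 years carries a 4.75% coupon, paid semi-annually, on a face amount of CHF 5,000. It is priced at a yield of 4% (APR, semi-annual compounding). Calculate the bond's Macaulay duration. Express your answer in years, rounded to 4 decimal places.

Periodic yield y = 0.02. Discount each cash flow and weight by its period:
  t   CF        PV=CF/(1+0.02)^t    t·PV
  1       118.75       116.4216       116.4216
  2       118.75       114.1388       228.2776
  3       118.75       111.9008       335.7023
  4       118.75       109.7066       438.8266
  5       118.75       107.5555       537.7777
  6     5,118.75     4,545.3035    27,271.8211
  Σ                  5,105.0268    28,928.8268
Price P = Σ PV = 5,105.0268.
Macaulay duration = Σ(t·PV) / P = 28,928.8268 / 5,105.0268 = 5.66673 half-year periods.
In years: 5.66673 / 2 = 2.83337 years.

2.8334 years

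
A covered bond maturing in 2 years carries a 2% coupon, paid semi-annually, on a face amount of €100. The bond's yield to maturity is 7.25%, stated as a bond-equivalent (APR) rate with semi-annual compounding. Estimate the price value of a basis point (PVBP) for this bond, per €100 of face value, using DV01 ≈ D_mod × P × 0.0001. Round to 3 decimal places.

€0.017

Periodic yield y = 0.03625.
  t   CF        PV=CF/(1+0.03625)^t    t·PV
  1         1.00         0.9650         0.9650
  2         1.00         0.9313         1.8625
  3         1.00         0.8987         2.6960
  4       101.00        87.5917       350.3670
  Σ                     90.3867       355.8906
P = 90.3867; D_Mac = 3.93742 half-year periods = 1.96871 yrs; D_mod = 1.89984 yrs.
DV01 ≈ 1.89984 × 90.3867 × 0.0001 = 0.017172.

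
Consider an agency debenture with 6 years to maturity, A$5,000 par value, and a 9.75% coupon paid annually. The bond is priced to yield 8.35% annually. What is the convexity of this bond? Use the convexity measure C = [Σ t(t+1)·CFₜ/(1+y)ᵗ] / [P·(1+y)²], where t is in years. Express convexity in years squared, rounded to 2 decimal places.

26.79

With y = 0.0835:
  t   CF        PV=CF/(1+0.0835)^t    t·PV        t(t+1)·PV
  1       487.50       449.9308       449.9308         899.8616
  2       487.50       415.2568       830.5137       2,491.5410
  3       487.50       383.2550     1,149.7651       4,599.0605
  4       487.50       353.7195     1,414.8779       7,074.3893
  5       487.50       326.4600     1,632.3002       9,793.8015
  6     5,487.50     3,391.5720    20,349.4319     142,446.0234
  Σ                  5,320.1942    25,826.8196     167,304.6772
P = 5,320.1942.
Convexity = Σ t(t+1)·PV / [P·(1+y)²] = 167,304.6772 / (5,320.1942 × 1.173972) = 26.78692.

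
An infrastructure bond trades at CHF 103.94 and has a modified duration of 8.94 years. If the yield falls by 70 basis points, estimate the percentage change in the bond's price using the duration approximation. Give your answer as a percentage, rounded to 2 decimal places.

+6.26%

Duration approximation: ΔP/P ≈ -D_mod · Δy = -8.94 × (-0.007) = +0.062580.
As a percentage: +6.2580%.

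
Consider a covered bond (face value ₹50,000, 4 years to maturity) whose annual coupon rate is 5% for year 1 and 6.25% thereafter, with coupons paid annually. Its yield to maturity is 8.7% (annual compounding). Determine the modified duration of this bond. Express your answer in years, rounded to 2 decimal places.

Periodic yield y = 0.087. First find Macaulay duration:
  t   CF        PV=CF/(1+0.087)^t    t·PV
  1     2,500.00     2,299.9080     2,299.9080
  2     3,125.00     2,644.7884     5,289.5768
  3     3,125.00     2,433.1080     7,299.3240
  4    53,125.00    38,052.2873   152,209.1491
  Σ                 45,430.0917   167,097.9580
P = 45,430.0917; Macaulay duration = 167,097.9580 / 45,430.0917 = 3.67813 years.
Modified duration = D_Mac / (1 + y) = 3.67813 / 1.087 = 3.38375 years.

3.38 years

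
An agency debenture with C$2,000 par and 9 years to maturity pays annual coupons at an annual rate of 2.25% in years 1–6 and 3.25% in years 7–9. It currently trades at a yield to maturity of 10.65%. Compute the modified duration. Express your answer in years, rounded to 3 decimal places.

7.127 years

Periodic yield y = 0.1065. First find Macaulay duration:
  t   CF        PV=CF/(1+0.1065)^t    t·PV
  1        45.00        40.6688        40.6688
  2        45.00        36.7544        73.5089
  3        45.00        33.2168        99.6505
  4        45.00        30.0197       120.0789
  5        45.00        27.1304       135.6518
  6        45.00        24.5191       147.1144
  7        65.00        32.0076       224.0534
  8        65.00        28.9269       231.4153
  9     2,065.00       830.5338     7,474.8039
  Σ                  1,083.7775     8,546.9457
P = 1,083.7775; Macaulay duration = 8,546.9457 / 1,083.7775 = 7.88626 years.
Modified duration = D_Mac / (1 + y) = 7.88626 / 1.1065 = 7.12721 years.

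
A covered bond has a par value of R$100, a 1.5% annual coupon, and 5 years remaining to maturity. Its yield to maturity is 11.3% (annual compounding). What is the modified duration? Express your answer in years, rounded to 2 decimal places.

Periodic yield y = 0.113. First find Macaulay duration:
  t   CF        PV=CF/(1+0.113)^t    t·PV
  1         1.50         1.3477         1.3477
  2         1.50         1.2109         2.4218
  3         1.50         1.0879         3.2638
  4         1.50         0.9775         3.9099
  5       101.50        59.4279       297.1394
  Σ                     64.0519       308.0826
P = 64.0519; Macaulay duration = 308.0826 / 64.0519 = 4.80989 years.
Modified duration = D_Mac / (1 + y) = 4.80989 / 1.113 = 4.32156 years.

4.32 years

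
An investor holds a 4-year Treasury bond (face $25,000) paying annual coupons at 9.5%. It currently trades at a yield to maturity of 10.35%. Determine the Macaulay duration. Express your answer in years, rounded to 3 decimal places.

3.502 years

Periodic yield y = 0.1035. Discount each cash flow and weight by its year:
  t   CF        PV=CF/(1+0.1035)^t    t·PV
  1     2,375.00     2,152.2429     2,152.2429
  2     2,375.00     1,950.3787     3,900.7573
  3     2,375.00     1,767.4478     5,302.3435
  4    27,375.00    18,461.4062    73,845.6248
  Σ                 24,331.4755    85,200.9684
Price P = Σ PV = 24,331.4755.
Macaulay duration = Σ(t·PV) / P = 85,200.9684 / 24,331.4755 = 3.50168 years.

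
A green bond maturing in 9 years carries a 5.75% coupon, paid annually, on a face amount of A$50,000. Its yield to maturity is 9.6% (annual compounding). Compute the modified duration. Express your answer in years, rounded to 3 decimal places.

6.387 years

Periodic yield y = 0.096. First find Macaulay duration:
  t   CF        PV=CF/(1+0.096)^t    t·PV
  1     2,875.00     2,623.1752     2,623.1752
  2     2,875.00     2,393.4080     4,786.8160
  3     2,875.00     2,183.7664     6,551.2993
  4     2,875.00     1,992.4876     7,969.9505
  5     2,875.00     1,817.9632     9,089.8158
  6     2,875.00     1,658.7255     9,952.3531
  7     2,875.00     1,513.4357    10,594.0498
  8     2,875.00     1,380.8720    11,046.9758
  9    52,875.00    23,171.5664   208,544.0976
  Σ                 38,735.4000   271,158.5330
P = 38,735.4000; Macaulay duration = 271,158.5330 / 38,735.4000 = 7.00028 years.
Modified duration = D_Mac / (1 + y) = 7.00028 / 1.096 = 6.38711 years.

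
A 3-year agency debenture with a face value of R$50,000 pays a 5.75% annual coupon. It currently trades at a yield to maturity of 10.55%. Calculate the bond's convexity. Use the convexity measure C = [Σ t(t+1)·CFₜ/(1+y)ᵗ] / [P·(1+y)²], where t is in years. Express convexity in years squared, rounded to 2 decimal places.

With y = 0.1055:
  t   CF        PV=CF/(1+0.1055)^t    t·PV        t(t+1)·PV
  1     2,875.00     2,600.6332     2,600.6332       5,201.2664
  2     2,875.00     2,352.4497     4,704.8995      14,114.6985
  3    52,875.00    39,135.7931   117,407.3794     469,629.5175
  Σ                 44,088.8761   124,712.9121     488,945.4824
P = 44,088.8761.
Convexity = Σ t(t+1)·PV / [P·(1+y)²] = 488,945.4824 / (44,088.8761 × 1.222130) = 9.07432.

9.07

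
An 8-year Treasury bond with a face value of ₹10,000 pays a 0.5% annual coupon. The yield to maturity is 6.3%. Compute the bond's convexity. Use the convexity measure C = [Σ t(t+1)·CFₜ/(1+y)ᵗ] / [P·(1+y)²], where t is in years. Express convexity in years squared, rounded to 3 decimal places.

With y = 0.063:
  t   CF        PV=CF/(1+0.063)^t    t·PV        t(t+1)·PV
  1        50.00        47.0367        47.0367          94.0734
  2        50.00        44.2490        88.4980         265.4940
  3        50.00        41.6265       124.8796         499.5184
  4        50.00        39.1595       156.6379         783.1897
  5        50.00        36.8386       184.1932       1,105.1594
  6        50.00        34.6554       207.9322       1,455.5251
  7        50.00        32.6015       228.2103       1,825.6822
  8    10,050.00     6,164.5296    49,316.2372     443,846.1346
  Σ                  6,440.6968    50,353.6251     449,874.7767
P = 6,440.6968.
Convexity = Σ t(t+1)·PV / [P·(1+y)²] = 449,874.7767 / (6,440.6968 × 1.129969) = 61.81477.

61.815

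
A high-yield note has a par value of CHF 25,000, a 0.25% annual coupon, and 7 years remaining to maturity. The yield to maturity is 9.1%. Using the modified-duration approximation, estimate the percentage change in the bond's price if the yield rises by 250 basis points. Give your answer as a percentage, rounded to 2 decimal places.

-15.87%

Periodic yield y = 0.091. Modified duration first:
  t   CF        PV=CF/(1+0.091)^t    t·PV
  1        62.50        57.2869        57.2869
  2        62.50        52.5086       105.0172
  3        62.50        48.1289       144.3866
  4        62.50        44.1145       176.4579
  5        62.50        40.4349       202.1744
  6        62.50        37.0622       222.3734
  7    25,062.50    13,622.3218    95,356.2527
  Σ                 13,901.8578    96,263.9491
P = 13,901.8578; D_Mac = 6.92454 yrs; D_mod = 6.92454/(1+0.091) = 6.34696 yrs.
ΔP/P ≈ -D_mod · Δy = -6.34696 × (+0.025) = -0.158674 = -15.8674%.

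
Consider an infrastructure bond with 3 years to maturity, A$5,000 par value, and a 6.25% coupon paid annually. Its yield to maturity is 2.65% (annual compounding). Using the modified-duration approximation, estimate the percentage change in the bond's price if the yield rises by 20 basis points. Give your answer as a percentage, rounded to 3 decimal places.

Periodic yield y = 0.0265. Modified duration first:
  t   CF        PV=CF/(1+0.0265)^t    t·PV
  1       312.50       304.4325       304.4325
  2       312.50       296.5733       593.1467
  3     5,312.50     4,911.5897    14,734.7692
  Σ                  5,512.5956    15,632.3484
P = 5,512.5956; D_Mac = 2.83575 yrs; D_mod = 2.83575/(1+0.0265) = 2.76254 yrs.
ΔP/P ≈ -D_mod · Δy = -2.76254 × (+0.002) = -0.005525 = -0.5525%.

-0.553%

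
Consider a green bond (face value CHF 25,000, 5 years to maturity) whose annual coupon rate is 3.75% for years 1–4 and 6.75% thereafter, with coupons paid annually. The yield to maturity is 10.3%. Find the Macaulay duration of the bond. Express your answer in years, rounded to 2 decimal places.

Periodic yield y = 0.103. Discount each cash flow and weight by its year:
  t   CF        PV=CF/(1+0.103)^t    t·PV
  1       937.50       849.9547       849.9547
  2       937.50       770.5845     1,541.1689
  3       937.50       698.6260     2,095.8780
  4       937.50       633.3871     2,533.5485
  5    26,687.50    16,346.7090    81,733.5448
  Σ                 19,299.2612    88,754.0948
Price P = Σ PV = 19,299.2612.
Macaulay duration = Σ(t·PV) / P = 88,754.0948 / 19,299.2612 = 4.59883 years.

4.60 years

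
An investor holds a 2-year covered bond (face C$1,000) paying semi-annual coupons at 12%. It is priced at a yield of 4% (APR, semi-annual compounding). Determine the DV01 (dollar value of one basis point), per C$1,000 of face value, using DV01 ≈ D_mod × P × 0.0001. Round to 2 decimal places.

C$0.21

Periodic yield y = 0.02.
  t   CF        PV=CF/(1+0.02)^t    t·PV
  1        60.00        58.8235        58.8235
  2        60.00        57.6701       115.3403
  3        60.00        56.5393       169.6180
  4     1,060.00       979.2762     3,917.1046
  Σ                  1,152.3091     4,260.8864
P = 1,152.3091; D_Mac = 3.69769 half-year periods = 1.84885 yrs; D_mod = 1.81260 yrs.
DV01 ≈ 1.81260 × 1,152.3091 × 0.0001 = 0.208867.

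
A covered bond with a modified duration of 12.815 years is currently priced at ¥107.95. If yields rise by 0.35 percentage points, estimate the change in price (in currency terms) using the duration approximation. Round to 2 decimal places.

Duration approximation: ΔP/P ≈ -D_mod · Δy = -12.815 × (+0.0035) = -0.0448525.
ΔP ≈ 107.95 × (-0.0448525) = -4.841827375.

-¥4.84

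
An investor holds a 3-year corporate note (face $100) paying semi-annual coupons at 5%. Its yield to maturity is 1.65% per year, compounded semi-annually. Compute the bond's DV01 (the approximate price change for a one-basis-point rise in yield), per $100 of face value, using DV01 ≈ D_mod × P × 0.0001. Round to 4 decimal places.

$0.0308

Periodic yield y = 0.00825.
  t   CF        PV=CF/(1+0.00825)^t    t·PV
  1         2.50         2.4795         2.4795
  2         2.50         2.4593         4.9185
  3         2.50         2.4391         7.3174
  4         2.50         2.4192         9.6767
  5         2.50         2.3994        11.9969
  6       102.50        97.5696       585.4175
  Σ                    109.7661       621.8066
P = 109.7661; D_Mac = 5.66483 half-year periods = 2.83242 yrs; D_mod = 2.80924 yrs.
DV01 ≈ 2.80924 × 109.7661 × 0.0001 = 0.030836.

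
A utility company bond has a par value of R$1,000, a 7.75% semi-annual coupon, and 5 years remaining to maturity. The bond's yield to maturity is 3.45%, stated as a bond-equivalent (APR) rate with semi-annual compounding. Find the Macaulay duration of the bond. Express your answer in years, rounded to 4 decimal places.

4.3148 years

Periodic yield y = 0.01725. Discount each cash flow and weight by its period:
  t   CF        PV=CF/(1+0.01725)^t    t·PV
  1        38.75        38.0929        38.0929
  2        38.75        37.4469        74.8939
  3        38.75        36.8119       110.4358
  4        38.75        36.1877       144.7508
  5        38.75        35.5740       177.8702
  6        38.75        34.9708       209.8248
  7        38.75        34.3778       240.6445
  8        38.75        33.7948       270.3585
  9        38.75        33.2217       298.9957
  10    1,038.75       875.4555     8,754.5545
  Σ                  1,195.9341    10,320.4215
Price P = Σ PV = 1,195.9341.
Macaulay duration = Σ(t·PV) / P = 10,320.4215 / 1,195.9341 = 8.62959 half-year periods.
In years: 8.62959 / 2 = 4.31480 years.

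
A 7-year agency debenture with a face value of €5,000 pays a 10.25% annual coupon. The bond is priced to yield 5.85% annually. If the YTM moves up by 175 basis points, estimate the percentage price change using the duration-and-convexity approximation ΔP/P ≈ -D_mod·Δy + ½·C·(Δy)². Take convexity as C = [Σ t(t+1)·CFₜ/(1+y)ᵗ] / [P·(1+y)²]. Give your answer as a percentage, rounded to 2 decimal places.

-8.56%

With y = 0.0585:
  t   CF        PV=CF/(1+0.0585)^t    t·PV        t(t+1)·PV
  1       512.50       484.1757       484.1757         968.3514
  2       512.50       457.4168       914.8337       2,744.5010
  3       512.50       432.1368     1,296.4105       5,185.6420
  4       512.50       408.2540     1,633.0159       8,165.0795
  5       512.50       385.6910     1,928.4552      11,570.7314
  6       512.50       364.3751     2,186.2506      15,303.7544
  7     5,512.50     3,702.6492    25,918.5443     207,348.3544
  Σ                  6,234.6987    34,361.6859     251,286.4141
P = 6,234.6987; D_Mac = 5.51136 yrs; D_mod = 5.20677 yrs; C = 35.97260.
Duration effect: -5.20677 × (+0.0175) = -0.091118
Convexity effect: 0.5 × 35.97260 × (0.0175)² = +0.0055083
ΔP/P ≈ -0.091118 + 0.0055083 = -0.085610 = -8.5610%.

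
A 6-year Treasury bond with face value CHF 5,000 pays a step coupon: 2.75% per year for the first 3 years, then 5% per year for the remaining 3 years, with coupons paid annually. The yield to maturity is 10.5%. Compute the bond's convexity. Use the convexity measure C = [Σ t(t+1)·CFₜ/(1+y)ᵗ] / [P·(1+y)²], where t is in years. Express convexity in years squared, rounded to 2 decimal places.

With y = 0.105:
  t   CF        PV=CF/(1+0.105)^t    t·PV        t(t+1)·PV
  1       137.50       124.4344       124.4344         248.8688
  2       137.50       112.6103       225.2206         675.6618
  3       137.50       101.9098       305.7293       1,222.9174
  4       250.00       167.6837       670.7349       3,353.6744
  5       250.00       151.7500       758.7499       4,552.4991
  6     5,250.00     2,883.9361    17,303.6167     121,125.3167
  Σ                  3,542.3243    19,388.4858     131,178.9382
P = 3,542.3243.
Convexity = Σ t(t+1)·PV / [P·(1+y)²] = 131,178.9382 / (3,542.3243 × 1.221025) = 30.32852.

30.33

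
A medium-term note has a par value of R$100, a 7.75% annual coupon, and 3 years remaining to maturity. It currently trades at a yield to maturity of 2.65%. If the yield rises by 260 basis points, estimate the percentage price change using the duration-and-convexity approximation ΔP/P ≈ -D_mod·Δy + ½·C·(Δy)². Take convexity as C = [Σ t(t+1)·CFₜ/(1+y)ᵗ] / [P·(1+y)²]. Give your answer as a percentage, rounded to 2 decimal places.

-6.75%

With y = 0.0265:
  t   CF        PV=CF/(1+0.0265)^t    t·PV        t(t+1)·PV
  1         7.75         7.5499         7.5499          15.0999
  2         7.75         7.3550        14.7100          44.1301
  3       107.75        99.6186       298.8558       1,195.4232
  Σ                    114.5235       321.1158       1,254.6531
P = 114.5235; D_Mac = 2.80393 yrs; D_mod = 2.73154 yrs; C = 10.39707.
Duration effect: -2.73154 × (+0.026) = -0.071020
Convexity effect: 0.5 × 10.39707 × (0.026)² = +0.0035142
ΔP/P ≈ -0.071020 + 0.0035142 = -0.067506 = -6.7506%.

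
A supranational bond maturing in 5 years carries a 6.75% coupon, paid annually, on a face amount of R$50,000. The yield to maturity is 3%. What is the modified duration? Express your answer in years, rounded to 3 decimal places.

Periodic yield y = 0.03. First find Macaulay duration:
  t   CF        PV=CF/(1+0.03)^t    t·PV
  1     3,375.00     3,276.6990     3,276.6990
  2     3,375.00     3,181.2612     6,362.5224
  3     3,375.00     3,088.6031     9,265.8093
  4     3,375.00     2,998.6438    11,994.5751
  5    53,375.00    46,041.7439   230,208.7193
  Σ                 58,586.9510   261,108.3252
P = 58,586.9510; Macaulay duration = 261,108.3252 / 58,586.9510 = 4.45677 years.
Modified duration = D_Mac / (1 + y) = 4.45677 / 1.03 = 4.32696 years.

4.327 years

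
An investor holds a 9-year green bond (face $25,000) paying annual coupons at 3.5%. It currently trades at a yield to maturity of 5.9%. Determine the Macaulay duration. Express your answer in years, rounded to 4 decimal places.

7.7472 years

Periodic yield y = 0.059. Discount each cash flow and weight by its year:
  t   CF        PV=CF/(1+0.059)^t    t·PV
  1       875.00       826.2512       826.2512
  2       875.00       780.2183     1,560.4366
  3       875.00       736.7500     2,210.2501
  4       875.00       695.7035     2,782.8142
  5       875.00       656.9439     3,284.7193
  6       875.00       620.3436     3,722.0615
  7       875.00       585.7824     4,100.4769
  8       875.00       553.1468     4,425.1741
  9    25,875.00    15,446.0244   139,014.2199
  Σ                 20,901.1641   161,926.4037
Price P = Σ PV = 20,901.1641.
Macaulay duration = Σ(t·PV) / P = 161,926.4037 / 20,901.1641 = 7.74724 years.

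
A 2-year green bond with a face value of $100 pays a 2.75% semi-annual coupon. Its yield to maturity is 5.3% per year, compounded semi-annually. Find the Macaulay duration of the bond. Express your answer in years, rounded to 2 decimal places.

Periodic yield y = 0.0265. Discount each cash flow and weight by its period:
  t   CF        PV=CF/(1+0.0265)^t    t·PV
  1        1.375         1.3395         1.3395
  2        1.375         1.3049         2.6098
  3        1.375         1.2712         3.8137
  4      101.375        91.3051       365.2204
  Σ                     95.2208       372.9835
Price P = Σ PV = 95.2208.
Macaulay duration = Σ(t·PV) / P = 372.9835 / 95.2208 = 3.91704 half-year periods.
In years: 3.91704 / 2 = 1.95852 years.

1.96 years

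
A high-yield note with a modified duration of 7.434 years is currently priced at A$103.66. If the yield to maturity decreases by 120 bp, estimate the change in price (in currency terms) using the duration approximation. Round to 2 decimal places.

+A$9.25

Duration approximation: ΔP/P ≈ -D_mod · Δy = -7.434 × (-0.012) = +0.089208.
ΔP ≈ 103.66 × (+0.089208) = +9.24730128.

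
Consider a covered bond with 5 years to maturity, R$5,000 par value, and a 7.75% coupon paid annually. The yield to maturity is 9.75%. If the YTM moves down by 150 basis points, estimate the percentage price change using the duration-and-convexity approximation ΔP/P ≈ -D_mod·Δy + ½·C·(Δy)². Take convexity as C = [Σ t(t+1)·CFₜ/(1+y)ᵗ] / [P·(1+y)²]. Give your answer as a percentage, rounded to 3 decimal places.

With y = 0.0975:
  t   CF        PV=CF/(1+0.0975)^t    t·PV        t(t+1)·PV
  1       387.50       353.0752       353.0752         706.1503
  2       387.50       321.7086       643.4172       1,930.2515
  3       387.50       293.1286       879.3857       3,517.5426
  4       387.50       267.0875     1,068.3501       5,341.7503
  5     5,387.50     3,383.4880    16,917.4399     101,504.6395
  Σ                  4,618.4878    19,861.6680     113,000.3343
P = 4,618.4878; D_Mac = 4.30047 yrs; D_mod = 3.91842 yrs; C = 20.31285.
Duration effect: -3.91842 × (-0.015) = +0.058776
Convexity effect: 0.5 × 20.31285 × (-0.015)² = +0.0022852
ΔP/P ≈ +0.058776 + 0.0022852 = +0.061062 = +6.1062%.

+6.106%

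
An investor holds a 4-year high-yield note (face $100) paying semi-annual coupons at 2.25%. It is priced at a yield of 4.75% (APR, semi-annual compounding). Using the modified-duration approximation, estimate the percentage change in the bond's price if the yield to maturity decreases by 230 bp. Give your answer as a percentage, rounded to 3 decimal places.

+8.624%

Periodic yield y = 0.02375. Modified duration first:
  t   CF        PV=CF/(1+0.02375)^t    t·PV
  1        1.125         1.0989         1.0989
  2        1.125         1.0734         2.1468
  3        1.125         1.0485         3.1455
  4        1.125         1.0242         4.0967
  5        1.125         1.0004         5.0021
  6        1.125         0.9772         5.8633
  7        1.125         0.9545         6.6818
  8      101.125        83.8122       670.4976
  Σ                     90.9894       698.5327
P = 90.9894; D_Mac = 7.67708 half-year periods = 3.83854 yrs; D_mod = 3.83854/(1+0.02375) = 3.74949 yrs.
ΔP/P ≈ -D_mod · Δy = -3.74949 × (-0.023) = +0.086238 = +8.6238%.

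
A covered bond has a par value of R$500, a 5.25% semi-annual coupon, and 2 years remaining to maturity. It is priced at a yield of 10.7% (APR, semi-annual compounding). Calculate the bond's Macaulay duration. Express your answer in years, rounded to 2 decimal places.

1.92 years

Periodic yield y = 0.0535. Discount each cash flow and weight by its period:
  t   CF        PV=CF/(1+0.0535)^t    t·PV
  1       13.125        12.4585        12.4585
  2       13.125        11.8258        23.6516
  3       13.125        11.2252        33.6757
  4      513.125       416.5671     1,666.2686
  Σ                    452.0767     1,736.0544
Price P = Σ PV = 452.0767.
Macaulay duration = Σ(t·PV) / P = 1,736.0544 / 452.0767 = 3.84018 half-year periods.
In years: 3.84018 / 2 = 1.92009 years.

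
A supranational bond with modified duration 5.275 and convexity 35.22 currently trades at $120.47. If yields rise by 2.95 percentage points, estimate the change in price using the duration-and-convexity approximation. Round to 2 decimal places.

-$16.90

Duration effect: -D_mod·Δy = -5.275 × (+0.0295) = -0.1556125
Convexity effect: ½·C·(Δy)² = 0.5 × 35.22 × (0.0295)² = +0.0153251025
ΔP/P ≈ -0.1556125 + 0.0153251025 = -0.1402873975
ΔP ≈ 120.47 × (-0.1402873975) = -16.900422776825.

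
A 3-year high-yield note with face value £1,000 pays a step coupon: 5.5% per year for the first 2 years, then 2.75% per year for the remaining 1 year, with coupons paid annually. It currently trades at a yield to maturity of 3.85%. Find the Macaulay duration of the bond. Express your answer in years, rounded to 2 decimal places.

Periodic yield y = 0.0385. Discount each cash flow and weight by its year:
  t   CF        PV=CF/(1+0.0385)^t    t·PV
  1        55.00        52.9610        52.9610
  2        55.00        50.9976       101.9952
  3     1,027.50       917.4076     2,752.2228
  Σ                  1,021.3662     2,907.1790
Price P = Σ PV = 1,021.3662.
Macaulay duration = Σ(t·PV) / P = 2,907.1790 / 1,021.3662 = 2.84636 years.

2.85 years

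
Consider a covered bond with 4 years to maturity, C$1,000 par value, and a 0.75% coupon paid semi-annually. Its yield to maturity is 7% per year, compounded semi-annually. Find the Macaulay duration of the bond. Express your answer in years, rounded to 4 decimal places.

Periodic yield y = 0.035. Discount each cash flow and weight by its period:
  t   CF        PV=CF/(1+0.035)^t    t·PV
  1         3.75         3.6232         3.6232
  2         3.75         3.5007         7.0013
  3         3.75         3.3823        10.1469
  4         3.75         3.2679        13.0716
  5         3.75         3.1574        15.7870
  6         3.75         3.0506        18.3038
  7         3.75         2.9475        20.6323
  8     1,003.75       762.2593     6,098.0748
  Σ                    785.1889     6,186.6408
Price P = Σ PV = 785.1889.
Macaulay duration = Σ(t·PV) / P = 6,186.6408 / 785.1889 = 7.87918 half-year periods.
In years: 7.87918 / 2 = 3.93959 years.

3.9396 years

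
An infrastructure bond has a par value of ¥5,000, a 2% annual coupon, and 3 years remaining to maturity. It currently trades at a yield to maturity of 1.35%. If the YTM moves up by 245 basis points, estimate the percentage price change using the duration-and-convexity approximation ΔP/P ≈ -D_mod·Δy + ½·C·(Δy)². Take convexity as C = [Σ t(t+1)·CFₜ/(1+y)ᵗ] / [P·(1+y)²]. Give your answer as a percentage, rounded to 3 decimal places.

With y = 0.0135:
  t   CF        PV=CF/(1+0.0135)^t    t·PV        t(t+1)·PV
  1       100.00        98.6680        98.6680         197.3360
  2       100.00        97.3537       194.7074         584.1222
  3     5,100.00     4,898.9039    14,696.7116      58,786.8464
  Σ                  5,094.9256    14,990.0870      59,568.3046
P = 5,094.9256; D_Mac = 2.94216 yrs; D_mod = 2.90297 yrs; C = 11.38230.
Duration effect: -2.90297 × (+0.0245) = -0.071123
Convexity effect: 0.5 × 11.38230 × (0.0245)² = +0.0034161
ΔP/P ≈ -0.071123 + 0.0034161 = -0.067707 = -6.7707%.

-6.771%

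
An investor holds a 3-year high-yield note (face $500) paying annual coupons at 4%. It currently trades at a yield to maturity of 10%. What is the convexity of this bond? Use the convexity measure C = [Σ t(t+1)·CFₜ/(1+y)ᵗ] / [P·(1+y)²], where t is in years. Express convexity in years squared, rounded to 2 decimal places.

9.37

With y = 0.1:
  t   CF        PV=CF/(1+0.1)^t    t·PV        t(t+1)·PV
  1        20.00        18.1818        18.1818          36.3636
  2        20.00        16.5289        33.0579          99.1736
  3       520.00       390.6837     1,172.0511       4,688.2044
  Σ                    425.3944     1,223.2908       4,823.7415
P = 425.3944.
Convexity = Σ t(t+1)·PV / [P·(1+y)²] = 4,823.7415 / (425.3944 × 1.210000) = 9.37145.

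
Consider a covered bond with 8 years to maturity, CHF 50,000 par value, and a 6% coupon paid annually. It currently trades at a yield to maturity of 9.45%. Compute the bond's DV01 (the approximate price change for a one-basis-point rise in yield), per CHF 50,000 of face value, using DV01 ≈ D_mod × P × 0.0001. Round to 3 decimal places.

CHF 23.760

Periodic yield y = 0.0945.
  t   CF        PV=CF/(1+0.0945)^t    t·PV
  1     3,000.00     2,740.9776     2,740.9776
  2     3,000.00     2,504.3194     5,008.6389
  3     3,000.00     2,288.0945     6,864.2835
  4     3,000.00     2,090.5386     8,362.1544
  5     3,000.00     1,910.0398     9,550.1992
  6     3,000.00     1,745.1255    10,470.7529
  7     3,000.00     1,594.4500    11,161.1497
  8    53,000.00    25,736.5152   205,892.1219
  Σ                 40,610.0607   260,050.2780
P = 40,610.0607; D_Mac = 6.40359 yrs; D_mod = 5.85070 yrs.
DV01 ≈ 5.85070 × 40,610.0607 × 0.0001 = 23.759733.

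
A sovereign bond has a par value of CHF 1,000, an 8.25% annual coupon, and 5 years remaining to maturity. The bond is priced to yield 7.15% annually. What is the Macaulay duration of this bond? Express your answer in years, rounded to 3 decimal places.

Periodic yield y = 0.0715. Discount each cash flow and weight by its year:
  t   CF        PV=CF/(1+0.0715)^t    t·PV
  1        82.50        76.9949        76.9949
  2        82.50        71.8571       143.7142
  3        82.50        67.0621       201.1864
  4        82.50        62.5872       250.3486
  5     1,082.50       766.4204     3,832.1018
  Σ                  1,044.9216     4,504.3459
Price P = Σ PV = 1,044.9216.
Macaulay duration = Σ(t·PV) / P = 4,504.3459 / 1,044.9216 = 4.31070 years.

4.311 years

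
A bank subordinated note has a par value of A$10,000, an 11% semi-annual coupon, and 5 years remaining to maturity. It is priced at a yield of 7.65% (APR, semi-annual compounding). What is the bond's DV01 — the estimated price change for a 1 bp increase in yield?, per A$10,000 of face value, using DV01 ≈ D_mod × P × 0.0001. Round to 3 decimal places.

A$4.434

Periodic yield y = 0.03825.
  t   CF        PV=CF/(1+0.03825)^t    t·PV
  1       550.00       529.7375       529.7375
  2       550.00       510.2216     1,020.4431
  3       550.00       491.4246     1,474.2737
  4       550.00       473.3201     1,893.2803
  5       550.00       455.8826     2,279.4129
  6       550.00       439.0875     2,634.5249
  7       550.00       422.9111     2,960.3779
  8       550.00       407.3307     3,258.6458
  9       550.00       392.3243     3,530.9189
  10   10,550.00     7,248.2483    72,482.4829
  Σ                 11,370.4883    92,064.0979
P = 11,370.4883; D_Mac = 8.09676 half-year periods = 4.04838 yrs; D_mod = 3.89923 yrs.
DV01 ≈ 3.89923 × 11,370.4883 × 0.0001 = 4.433619.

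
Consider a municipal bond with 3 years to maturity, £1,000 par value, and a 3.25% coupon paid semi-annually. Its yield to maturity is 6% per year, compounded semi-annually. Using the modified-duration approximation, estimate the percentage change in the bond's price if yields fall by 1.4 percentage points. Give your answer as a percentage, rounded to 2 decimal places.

+3.91%

Periodic yield y = 0.03. Modified duration first:
  t   CF        PV=CF/(1+0.03)^t    t·PV
  1        16.25        15.7767        15.7767
  2        16.25        15.3172        30.6344
  3        16.25        14.8711        44.6132
  4        16.25        14.4379        57.7517
  5        16.25        14.0174        70.0870
  6     1,016.25       851.0934     5,106.5603
  Σ                    925.5136     5,325.4231
P = 925.5136; D_Mac = 5.75402 half-year periods = 2.87701 yrs; D_mod = 2.87701/(1+0.03) = 2.79321 yrs.
ΔP/P ≈ -D_mod · Δy = -2.79321 × (-0.014) = +0.039105 = +3.9105%.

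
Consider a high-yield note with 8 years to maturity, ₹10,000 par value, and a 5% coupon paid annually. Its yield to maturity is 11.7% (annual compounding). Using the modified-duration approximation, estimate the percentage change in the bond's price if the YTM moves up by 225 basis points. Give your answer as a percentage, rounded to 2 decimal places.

Periodic yield y = 0.117. Modified duration first:
  t   CF        PV=CF/(1+0.117)^t    t·PV
  1       500.00       447.6276       447.6276
  2       500.00       400.7409       801.4818
  3       500.00       358.7653     1,076.2960
  4       500.00       321.1865     1,284.7461
  5       500.00       287.5439     1,437.7194
  6       500.00       257.4251     1,544.5509
  7       500.00       230.4612     1,613.2283
  8    10,500.00     4,332.7528    34,662.0226
  Σ                  6,636.5034    42,867.6727
P = 6,636.5034; D_Mac = 6.45938 yrs; D_mod = 6.45938/(1+0.117) = 5.78279 yrs.
ΔP/P ≈ -D_mod · Δy = -5.78279 × (+0.0225) = -0.130113 = -13.0113%.

-13.01%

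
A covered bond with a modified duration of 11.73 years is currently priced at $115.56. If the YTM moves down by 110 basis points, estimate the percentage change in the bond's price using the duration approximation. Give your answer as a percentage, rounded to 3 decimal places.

Duration approximation: ΔP/P ≈ -D_mod · Δy = -11.73 × (-0.011) = +0.129030.
As a percentage: +12.9030%.

+12.903%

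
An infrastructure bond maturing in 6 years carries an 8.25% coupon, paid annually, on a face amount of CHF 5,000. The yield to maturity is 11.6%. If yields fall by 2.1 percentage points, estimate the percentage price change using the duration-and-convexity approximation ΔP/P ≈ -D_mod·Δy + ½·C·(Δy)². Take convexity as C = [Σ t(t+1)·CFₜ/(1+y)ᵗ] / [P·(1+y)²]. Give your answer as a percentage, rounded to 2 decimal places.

+9.74%

With y = 0.116:
  t   CF        PV=CF/(1+0.116)^t    t·PV        t(t+1)·PV
  1       412.50       369.6237       369.6237         739.2473
  2       412.50       331.2040       662.4080       1,987.2240
  3       412.50       296.7778       890.3333       3,561.3333
  4       412.50       265.9299     1,063.7196       5,318.5981
  5       412.50       238.2884     1,191.4422       7,148.6533
  6     5,412.50     2,801.6427    16,809.8560     117,668.9917
  Σ                  4,303.4664    20,987.3827     136,424.0476
P = 4,303.4664; D_Mac = 4.87686 yrs; D_mod = 4.36994 yrs; C = 25.45330.
Duration effect: -4.36994 × (-0.021) = +0.091769
Convexity effect: 0.5 × 25.45330 × (-0.021)² = +0.0056125
ΔP/P ≈ +0.091769 + 0.0056125 = +0.097381 = +9.7381%.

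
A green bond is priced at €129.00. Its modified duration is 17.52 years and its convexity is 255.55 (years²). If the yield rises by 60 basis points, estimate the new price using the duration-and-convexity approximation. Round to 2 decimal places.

€116.03

Duration effect: -D_mod·Δy = -17.52 × (+0.006) = -0.105120
Convexity effect: ½·C·(Δy)² = 0.5 × 255.55 × (0.006)² = +0.0045999
ΔP/P ≈ -0.105120 + 0.0045999 = -0.1005201
New price ≈ 129.00 × (1 - 0.1005201) = 116.0329071.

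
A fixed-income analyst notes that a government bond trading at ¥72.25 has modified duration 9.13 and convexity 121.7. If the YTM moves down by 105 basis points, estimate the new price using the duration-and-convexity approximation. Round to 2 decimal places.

Duration effect: -D_mod·Δy = -9.13 × (-0.0105) = +0.095865
Convexity effect: ½·C·(Δy)² = 0.5 × 121.7 × (-0.0105)² = +0.0067087125
ΔP/P ≈ +0.095865 + 0.0067087125 = +0.1025737125
New price ≈ 72.25 × (1 + 0.1025737125) = 79.660950728125.

¥79.66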